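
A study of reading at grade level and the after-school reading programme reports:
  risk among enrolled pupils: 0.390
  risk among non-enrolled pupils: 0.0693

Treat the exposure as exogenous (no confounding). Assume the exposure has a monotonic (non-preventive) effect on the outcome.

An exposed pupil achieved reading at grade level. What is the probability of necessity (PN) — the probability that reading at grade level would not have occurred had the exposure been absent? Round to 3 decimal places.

PN ≈ 0.822

Let p₁ = 0.39, p₀ = 0.0693.
Under exogeneity and monotonicity, PN = (p₁ − p₀) / p₁.
PN = (0.39 − 0.0693) / 0.39 = 0.3207 / 0.39 ≈ 0.8223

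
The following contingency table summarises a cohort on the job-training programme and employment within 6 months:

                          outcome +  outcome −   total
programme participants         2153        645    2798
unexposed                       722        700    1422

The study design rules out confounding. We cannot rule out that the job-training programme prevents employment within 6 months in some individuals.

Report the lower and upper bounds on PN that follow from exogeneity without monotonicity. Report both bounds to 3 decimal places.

0.340 ≤ PN ≤ 0.640

p₁ = P(outcome | exposed) = 2153/2798 = 0.76948
p₀ = P(outcome | unexposed) = 722/1422 = 0.50774
Under exogeneity alone the bounds on PN are max{0,(p₁−p₀)/p₁} ≤ PN ≤ min{1,(1−p₀)/p₁}.
  lower = (p₁ − p₀)/p₁ = 0.26174 / 0.76948 ≈ 0.3402
  upper = min{1, (1 − p₀)/p₁} = 0.49226 / 0.76948 ≈ 0.6397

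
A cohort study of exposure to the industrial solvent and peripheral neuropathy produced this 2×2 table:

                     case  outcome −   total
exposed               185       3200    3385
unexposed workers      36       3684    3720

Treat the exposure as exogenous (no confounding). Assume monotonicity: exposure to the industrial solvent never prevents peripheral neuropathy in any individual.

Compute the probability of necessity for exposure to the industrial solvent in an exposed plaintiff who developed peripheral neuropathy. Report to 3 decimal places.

p₁ = P(outcome | exposed) = 185/3385 = 0.054653
p₀ = P(outcome | unexposed) = 36/3720 = 0.0096774
Under exogeneity and monotonicity, PN = (p₁ − p₀)/p₁.
PN = (0.054653 − 0.0096774) / 0.054653 ≈ 0.8229

PN ≈ 0.823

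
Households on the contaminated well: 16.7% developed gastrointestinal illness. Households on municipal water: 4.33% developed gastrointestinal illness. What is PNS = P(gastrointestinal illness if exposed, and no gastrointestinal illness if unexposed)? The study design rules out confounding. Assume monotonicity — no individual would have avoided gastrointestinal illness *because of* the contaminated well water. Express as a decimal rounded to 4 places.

PNS ≈ 0.1237

p₁ = 0.167, p₀ = 0.0433.
Under exogeneity and monotonicity, PNS = p₁ − p₀.
PNS = 0.167 − 0.0433 = 0.1237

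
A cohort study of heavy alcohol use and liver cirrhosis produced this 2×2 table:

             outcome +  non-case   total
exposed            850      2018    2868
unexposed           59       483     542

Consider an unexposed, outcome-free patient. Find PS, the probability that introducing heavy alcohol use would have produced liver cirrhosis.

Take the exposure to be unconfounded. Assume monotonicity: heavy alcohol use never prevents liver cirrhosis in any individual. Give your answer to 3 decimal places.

p₁ = P(outcome | exposed) = 850/2868 = 0.29637
p₀ = P(outcome | unexposed) = 59/542 = 0.10886
Under exogeneity and monotonicity, PS = (p₁ − p₀)/(1 − p₀).
PS = (0.29637 − 0.10886) / 0.89114 ≈ 0.2104

PS ≈ 0.210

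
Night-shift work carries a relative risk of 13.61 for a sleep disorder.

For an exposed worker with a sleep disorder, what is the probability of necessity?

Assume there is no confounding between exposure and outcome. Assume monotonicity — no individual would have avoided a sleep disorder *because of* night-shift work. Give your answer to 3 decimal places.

Under exogeneity and monotonicity, PN = (RR − 1) / RR = 1 − 1/RR.
PN = (13.61 − 1) / 13.61 = 12.61 / 13.61 ≈ 0.9265

PN ≈ 0.927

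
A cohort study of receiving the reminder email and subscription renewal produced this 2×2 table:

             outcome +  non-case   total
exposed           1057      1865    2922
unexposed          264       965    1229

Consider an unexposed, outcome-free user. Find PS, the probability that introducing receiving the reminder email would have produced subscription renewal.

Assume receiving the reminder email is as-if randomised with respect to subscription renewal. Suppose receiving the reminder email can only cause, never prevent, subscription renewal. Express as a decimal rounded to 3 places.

PS ≈ 0.187

p₁ = P(outcome | exposed) = 1057/2922 = 0.36174
p₀ = P(outcome | unexposed) = 264/1229 = 0.21481
Under exogeneity and monotonicity, PS = (p₁ − p₀)/(1 − p₀).
PS = (0.36174 − 0.21481) / 0.78519 ≈ 0.1871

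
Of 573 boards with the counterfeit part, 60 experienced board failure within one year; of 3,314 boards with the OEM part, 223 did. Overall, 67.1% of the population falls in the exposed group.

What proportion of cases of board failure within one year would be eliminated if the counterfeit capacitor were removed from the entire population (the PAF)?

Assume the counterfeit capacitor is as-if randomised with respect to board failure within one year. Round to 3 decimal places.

PAF ≈ 0.272

p₁ = P(outcome | exposed) = 60/573 = 0.10471
p₀ = P(outcome | unexposed) = 223/3314 = 0.06729
Overall risk P(Y=1) = π·p₁ + (1−π)·p₀ = 0.671×0.10471 + 0.329×0.06729 = 0.0924.
Under exogeneity, PAF = [P(Y=1) − p₀] / P(Y=1).
PAF = (0.0924 − 0.06729) / 0.0924 ≈ 0.2718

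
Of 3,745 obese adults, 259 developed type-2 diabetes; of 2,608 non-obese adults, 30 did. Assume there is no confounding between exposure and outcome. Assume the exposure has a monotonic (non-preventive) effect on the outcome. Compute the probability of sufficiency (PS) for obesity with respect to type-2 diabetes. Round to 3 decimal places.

p₁ = P(outcome | exposed) = 259/3745 = 0.069159
p₀ = P(outcome | unexposed) = 30/2608 = 0.011503
Under exogeneity and monotonicity, PS = (p₁ − p₀) / (1 − p₀).
PS = (0.069159 − 0.011503) / (1 − 0.011503) = 0.057656 / 0.9885 ≈ 0.0583

PS ≈ 0.058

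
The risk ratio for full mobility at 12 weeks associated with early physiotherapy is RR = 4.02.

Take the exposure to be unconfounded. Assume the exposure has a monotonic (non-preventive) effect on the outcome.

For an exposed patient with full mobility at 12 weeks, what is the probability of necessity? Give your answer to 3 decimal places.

PN ≈ 0.751

Under exogeneity and monotonicity, PN = (RR − 1) / RR = 1 − 1/RR.
PN = (4.02 − 1) / 4.02 = 3.02 / 4.02 ≈ 0.7512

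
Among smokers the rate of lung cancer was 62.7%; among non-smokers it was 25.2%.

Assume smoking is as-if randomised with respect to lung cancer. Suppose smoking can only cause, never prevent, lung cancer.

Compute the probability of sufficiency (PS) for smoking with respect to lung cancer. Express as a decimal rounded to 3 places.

PS ≈ 0.501

p₁ = 0.627, p₀ = 0.252.
Under exogeneity and monotonicity, PS = (p₁ − p₀) / (1 − p₀).
PS = (0.627 − 0.252) / (1 − 0.252) = 0.375 / 0.748 ≈ 0.5013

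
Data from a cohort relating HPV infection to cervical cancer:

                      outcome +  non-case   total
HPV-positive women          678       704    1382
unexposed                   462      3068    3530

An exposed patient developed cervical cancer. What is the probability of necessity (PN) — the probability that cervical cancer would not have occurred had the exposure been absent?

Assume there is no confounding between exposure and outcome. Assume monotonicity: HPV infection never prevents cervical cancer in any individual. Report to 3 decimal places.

PN ≈ 0.733

p₁ = P(outcome | exposed) = 678/1382 = 0.49059
p₀ = P(outcome | unexposed) = 462/3530 = 0.13088
Under exogeneity and monotonicity, PN = (p₁ − p₀) / p₁.
PN = (0.49059 − 0.13088) / 0.49059 = 0.35972 / 0.49059 ≈ 0.7332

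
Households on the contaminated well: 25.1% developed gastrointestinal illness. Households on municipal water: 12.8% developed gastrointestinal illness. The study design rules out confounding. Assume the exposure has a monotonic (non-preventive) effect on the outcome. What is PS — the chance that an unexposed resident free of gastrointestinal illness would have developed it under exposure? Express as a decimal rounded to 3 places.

p₁ = 0.251, p₀ = 0.128.
Under exogeneity and monotonicity, PS = (p₁ − p₀) / (1 − p₀).
PS = (0.251 − 0.128) / (1 − 0.128) = 0.123 / 0.872 ≈ 0.1411

PS ≈ 0.141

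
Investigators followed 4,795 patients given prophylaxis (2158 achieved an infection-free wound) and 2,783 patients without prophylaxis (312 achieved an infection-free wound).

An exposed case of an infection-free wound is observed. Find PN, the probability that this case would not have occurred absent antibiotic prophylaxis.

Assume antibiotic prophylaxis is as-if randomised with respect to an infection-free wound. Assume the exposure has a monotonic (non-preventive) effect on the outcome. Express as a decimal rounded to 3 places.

p₁ = P(outcome | exposed) = 2158/4795 = 0.45005
p₀ = P(outcome | unexposed) = 312/2783 = 0.11211
Under exogeneity and monotonicity, PN = (p₁ − p₀) / p₁.
PN = (0.45005 − 0.11211) / 0.45005 = 0.33794 / 0.45005 ≈ 0.7509

PN ≈ 0.751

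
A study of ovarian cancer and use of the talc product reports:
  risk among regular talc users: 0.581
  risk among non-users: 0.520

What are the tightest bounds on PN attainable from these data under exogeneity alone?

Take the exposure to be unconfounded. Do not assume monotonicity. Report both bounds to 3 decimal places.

Let p₁ = 0.581, p₀ = 0.52.
Under exogeneity alone the bounds on PN are max{0,(p₁−p₀)/p₁} ≤ PN ≤ min{1,(1−p₀)/p₁}.
  lower = (p₁ − p₀)/p₁ = 0.061 / 0.581 ≈ 0.1050
  upper = min{1, (1 − p₀)/p₁} = 0.48 / 0.581 ≈ 0.8262

0.105 ≤ PN ≤ 0.826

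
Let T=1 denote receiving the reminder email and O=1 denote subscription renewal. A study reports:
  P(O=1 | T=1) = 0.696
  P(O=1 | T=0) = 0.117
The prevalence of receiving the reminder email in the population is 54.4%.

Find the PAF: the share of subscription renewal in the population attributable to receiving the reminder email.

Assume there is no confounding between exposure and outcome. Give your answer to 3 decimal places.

Let p₁ = 0.696, p₀ = 0.117.
Overall risk P(Y=1) = π·p₁ + (1−π)·p₀ = 0.544×0.696 + 0.456×0.117 = 0.43198.
Under exogeneity, PAF = [P(Y=1) − p₀] / P(Y=1).
PAF = (0.43198 − 0.117) / 0.43198 ≈ 0.7292

PAF ≈ 0.729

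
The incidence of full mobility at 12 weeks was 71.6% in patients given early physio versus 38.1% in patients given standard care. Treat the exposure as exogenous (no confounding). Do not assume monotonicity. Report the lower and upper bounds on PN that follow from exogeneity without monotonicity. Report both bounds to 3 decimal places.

0.468 ≤ PN ≤ 0.865

p₁ = 0.716, p₀ = 0.381.
Under exogeneity alone the bounds on PN are max{0,(p₁−p₀)/p₁} ≤ PN ≤ min{1,(1−p₀)/p₁}.
  lower = (p₁ − p₀)/p₁ = 0.335 / 0.716 ≈ 0.4679
  upper = min{1, (1 − p₀)/p₁} = 0.619 / 0.716 ≈ 0.8645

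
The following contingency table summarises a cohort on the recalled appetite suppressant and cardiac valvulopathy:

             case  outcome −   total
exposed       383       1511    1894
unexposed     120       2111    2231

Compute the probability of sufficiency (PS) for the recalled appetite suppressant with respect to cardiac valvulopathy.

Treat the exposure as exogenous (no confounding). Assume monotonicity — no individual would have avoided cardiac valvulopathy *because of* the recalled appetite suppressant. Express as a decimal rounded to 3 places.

PS ≈ 0.157

p₁ = P(outcome | exposed) = 383/1894 = 0.20222
p₀ = P(outcome | unexposed) = 120/2231 = 0.053788
Under exogeneity and monotonicity, PS = (p₁ − p₀)/(1 − p₀).
PS = (0.20222 − 0.053788) / 0.94621 ≈ 0.1569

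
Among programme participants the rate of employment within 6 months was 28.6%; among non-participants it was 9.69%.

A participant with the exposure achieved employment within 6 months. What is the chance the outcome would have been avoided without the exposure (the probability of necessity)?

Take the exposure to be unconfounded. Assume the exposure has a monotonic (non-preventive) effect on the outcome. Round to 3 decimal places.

PN ≈ 0.661

p₁ = 0.286, p₀ = 0.0969.
Under exogeneity and monotonicity, PN = (p₁ − p₀) / p₁.
PN = (0.286 − 0.0969) / 0.286 = 0.1891 / 0.286 ≈ 0.6612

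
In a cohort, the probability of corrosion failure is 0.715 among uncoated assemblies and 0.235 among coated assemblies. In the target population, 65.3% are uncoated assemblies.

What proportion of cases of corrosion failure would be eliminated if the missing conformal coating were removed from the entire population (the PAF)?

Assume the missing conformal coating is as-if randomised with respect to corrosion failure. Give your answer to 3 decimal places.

Let p₁ = 0.715, p₀ = 0.235.
Overall risk P(Y=1) = π·p₁ + (1−π)·p₀ = 0.653×0.715 + 0.347×0.235 = 0.54844.
Under exogeneity, PAF = [P(Y=1) − p₀] / P(Y=1).
PAF = (0.54844 − 0.235) / 0.54844 ≈ 0.5715

PAF ≈ 0.572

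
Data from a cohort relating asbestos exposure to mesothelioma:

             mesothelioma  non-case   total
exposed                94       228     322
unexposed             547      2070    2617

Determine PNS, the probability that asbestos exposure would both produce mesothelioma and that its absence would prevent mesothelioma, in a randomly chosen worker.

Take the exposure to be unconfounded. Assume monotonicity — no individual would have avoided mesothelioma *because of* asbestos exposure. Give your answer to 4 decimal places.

PNS ≈ 0.0829

p₁ = P(outcome | exposed) = 94/322 = 0.29193
p₀ = P(outcome | unexposed) = 547/2617 = 0.20902
Under exogeneity and monotonicity, PNS = p₁ − p₀.
PNS = 0.29193 − 0.20902 = 0.082908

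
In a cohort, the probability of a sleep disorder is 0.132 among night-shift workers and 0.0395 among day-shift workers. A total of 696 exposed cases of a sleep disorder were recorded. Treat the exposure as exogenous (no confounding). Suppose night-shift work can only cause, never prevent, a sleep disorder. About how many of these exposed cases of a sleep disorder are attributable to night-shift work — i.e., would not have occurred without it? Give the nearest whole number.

Let p₁ = 0.132, p₀ = 0.0395.
PN = (p₁ − p₀)/p₁ = (0.132 − 0.0395) / 0.132 ≈ 0.70076.
Attributable cases ≈ PN × (exposed cases) = 0.70076 × 696 ≈ 487.73.

about 488 cases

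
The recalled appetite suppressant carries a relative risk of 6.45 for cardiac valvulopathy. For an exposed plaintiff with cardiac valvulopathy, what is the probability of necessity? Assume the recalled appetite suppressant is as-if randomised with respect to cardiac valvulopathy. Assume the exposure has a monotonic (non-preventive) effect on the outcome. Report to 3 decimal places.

Under exogeneity and monotonicity, PN = (RR − 1) / RR = 1 − 1/RR.
PN = (6.45 − 1) / 6.45 = 5.45 / 6.45 ≈ 0.8450

PN ≈ 0.845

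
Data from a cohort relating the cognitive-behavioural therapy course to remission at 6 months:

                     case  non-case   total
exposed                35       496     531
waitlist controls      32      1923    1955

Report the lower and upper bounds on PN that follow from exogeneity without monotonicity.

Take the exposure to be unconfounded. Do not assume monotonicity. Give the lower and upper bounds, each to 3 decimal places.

0.752 ≤ PN ≤ 1.000

p₁ = P(outcome | exposed) = 35/531 = 0.065913
p₀ = P(outcome | unexposed) = 32/1955 = 0.016368
Under exogeneity alone the bounds on PN are max{0,(p₁−p₀)/p₁} ≤ PN ≤ min{1,(1−p₀)/p₁}.
  lower = (p₁ − p₀)/p₁ = 0.049545 / 0.065913 ≈ 0.7517
  upper = min{1, (1 − p₀)/p₁} = 0.98363 / 0.065913 ≈ 14.9231 → capped at 1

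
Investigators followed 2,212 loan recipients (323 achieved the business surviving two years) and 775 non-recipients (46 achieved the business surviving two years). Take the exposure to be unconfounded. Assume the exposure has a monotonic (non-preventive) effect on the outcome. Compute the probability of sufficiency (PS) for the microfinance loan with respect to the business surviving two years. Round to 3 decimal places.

p₁ = P(outcome | exposed) = 323/2212 = 0.14602
p₀ = P(outcome | unexposed) = 46/775 = 0.059355
Under exogeneity and monotonicity, PS = (p₁ − p₀) / (1 − p₀).
PS = (0.14602 − 0.059355) / (1 − 0.059355) = 0.086667 / 0.94065 ≈ 0.0921

PS ≈ 0.092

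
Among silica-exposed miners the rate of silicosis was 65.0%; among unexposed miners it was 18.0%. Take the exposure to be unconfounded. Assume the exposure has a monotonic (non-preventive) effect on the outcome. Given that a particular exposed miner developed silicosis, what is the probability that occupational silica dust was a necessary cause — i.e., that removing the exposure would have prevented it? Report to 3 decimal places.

PN ≈ 0.723

p₁ = 0.65, p₀ = 0.18.
Under exogeneity and monotonicity, PN = (p₁ − p₀) / p₁.
PN = (0.65 − 0.18) / 0.65 = 0.47 / 0.65 ≈ 0.7231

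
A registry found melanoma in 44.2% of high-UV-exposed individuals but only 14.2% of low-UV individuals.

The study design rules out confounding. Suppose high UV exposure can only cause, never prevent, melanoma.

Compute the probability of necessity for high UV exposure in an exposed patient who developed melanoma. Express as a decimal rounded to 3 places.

p₁ = 0.442, p₀ = 0.142.
Under exogeneity and monotonicity, PN = (p₁ − p₀) / p₁.
PN = (0.442 − 0.142) / 0.442 = 0.3 / 0.442 ≈ 0.6787

PN ≈ 0.679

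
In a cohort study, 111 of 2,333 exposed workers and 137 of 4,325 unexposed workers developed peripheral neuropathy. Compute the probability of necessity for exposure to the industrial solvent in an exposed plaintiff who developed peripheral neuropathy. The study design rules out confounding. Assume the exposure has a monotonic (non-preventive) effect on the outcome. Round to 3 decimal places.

p₁ = P(outcome | exposed) = 111/2333 = 0.047578
p₀ = P(outcome | unexposed) = 137/4325 = 0.031676
Under exogeneity and monotonicity, PN = (p₁ − p₀) / p₁.
PN = (0.047578 − 0.031676) / 0.047578 = 0.015902 / 0.047578 ≈ 0.3342

PN ≈ 0.334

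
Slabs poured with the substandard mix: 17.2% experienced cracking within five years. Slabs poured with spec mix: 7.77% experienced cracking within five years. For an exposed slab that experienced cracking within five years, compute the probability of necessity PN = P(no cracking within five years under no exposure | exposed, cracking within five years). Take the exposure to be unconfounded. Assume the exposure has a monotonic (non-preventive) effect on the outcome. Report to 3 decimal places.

PN ≈ 0.548

p₁ = 0.172, p₀ = 0.0777.
Under exogeneity and monotonicity, PN = (p₁ − p₀) / p₁.
PN = (0.172 − 0.0777) / 0.172 = 0.0943 / 0.172 ≈ 0.5483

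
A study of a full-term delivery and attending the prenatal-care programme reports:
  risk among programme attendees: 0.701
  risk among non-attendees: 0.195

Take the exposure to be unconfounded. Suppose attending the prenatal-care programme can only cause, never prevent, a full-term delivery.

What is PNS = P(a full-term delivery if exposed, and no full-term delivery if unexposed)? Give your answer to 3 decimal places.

Let p₁ = 0.701, p₀ = 0.195.
Under exogeneity and monotonicity, PNS = p₁ − p₀.
PNS = 0.701 − 0.195 = 0.506

PNS ≈ 0.506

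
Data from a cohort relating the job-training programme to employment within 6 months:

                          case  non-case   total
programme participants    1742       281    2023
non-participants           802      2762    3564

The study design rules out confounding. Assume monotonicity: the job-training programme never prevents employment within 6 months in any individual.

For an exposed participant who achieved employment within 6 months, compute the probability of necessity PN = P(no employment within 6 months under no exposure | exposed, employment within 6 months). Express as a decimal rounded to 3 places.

PN ≈ 0.739

p₁ = P(outcome | exposed) = 1742/2023 = 0.8611
p₀ = P(outcome | unexposed) = 802/3564 = 0.22503
Under exogeneity and monotonicity, PN = (p₁ − p₀) / p₁.
PN = (0.8611 − 0.22503) / 0.8611 = 0.63607 / 0.8611 ≈ 0.7387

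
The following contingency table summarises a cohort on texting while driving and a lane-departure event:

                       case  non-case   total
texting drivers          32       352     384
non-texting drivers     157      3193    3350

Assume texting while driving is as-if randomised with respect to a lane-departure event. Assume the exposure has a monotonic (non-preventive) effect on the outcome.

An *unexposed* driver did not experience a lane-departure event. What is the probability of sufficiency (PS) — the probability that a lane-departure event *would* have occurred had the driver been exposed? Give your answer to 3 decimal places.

p₁ = P(outcome | exposed) = 32/384 = 0.083333
p₀ = P(outcome | unexposed) = 157/3350 = 0.046866
Under exogeneity and monotonicity, PS = (p₁ − p₀) / (1 − p₀).
PS = (0.083333 − 0.046866) / (1 − 0.046866) = 0.036468 / 0.95313 ≈ 0.0383

PS ≈ 0.038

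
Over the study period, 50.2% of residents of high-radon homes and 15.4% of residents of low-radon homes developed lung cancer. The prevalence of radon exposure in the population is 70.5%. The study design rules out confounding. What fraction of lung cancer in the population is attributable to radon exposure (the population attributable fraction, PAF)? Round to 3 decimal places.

PAF ≈ 0.614

p₁ = 0.502, p₀ = 0.154.
Overall risk P(Y=1) = π·p₁ + (1−π)·p₀ = 0.705×0.502 + 0.295×0.154 = 0.39934.
Under exogeneity, PAF = [P(Y=1) − p₀] / P(Y=1).
PAF = (0.39934 − 0.154) / 0.39934 ≈ 0.6144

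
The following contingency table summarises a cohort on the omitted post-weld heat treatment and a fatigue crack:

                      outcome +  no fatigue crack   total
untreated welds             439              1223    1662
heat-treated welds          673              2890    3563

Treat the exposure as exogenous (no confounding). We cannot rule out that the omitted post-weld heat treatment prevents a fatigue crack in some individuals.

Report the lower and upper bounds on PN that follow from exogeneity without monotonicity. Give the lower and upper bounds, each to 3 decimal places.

0.285 ≤ PN ≤ 1.000

p₁ = P(outcome | exposed) = 439/1662 = 0.26414
p₀ = P(outcome | unexposed) = 673/3563 = 0.18889
Under exogeneity alone the bounds on PN are max{0,(p₁−p₀)/p₁} ≤ PN ≤ min{1,(1−p₀)/p₁}.
  lower = (p₁ − p₀)/p₁ = 0.075254 / 0.26414 ≈ 0.2849
  upper = min{1, (1 − p₀)/p₁} = 0.81111 / 0.26414 ≈ 3.0708 → capped at 1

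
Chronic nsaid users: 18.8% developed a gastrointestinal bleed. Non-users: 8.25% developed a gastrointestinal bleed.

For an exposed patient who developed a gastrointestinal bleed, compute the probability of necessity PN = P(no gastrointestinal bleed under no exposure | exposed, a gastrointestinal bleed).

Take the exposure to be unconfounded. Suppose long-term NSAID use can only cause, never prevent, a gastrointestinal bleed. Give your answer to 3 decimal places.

p₁ = 0.188, p₀ = 0.0825.
Under exogeneity and monotonicity, PN = (p₁ − p₀) / p₁.
PN = (0.188 − 0.0825) / 0.188 = 0.1055 / 0.188 ≈ 0.5612

PN ≈ 0.561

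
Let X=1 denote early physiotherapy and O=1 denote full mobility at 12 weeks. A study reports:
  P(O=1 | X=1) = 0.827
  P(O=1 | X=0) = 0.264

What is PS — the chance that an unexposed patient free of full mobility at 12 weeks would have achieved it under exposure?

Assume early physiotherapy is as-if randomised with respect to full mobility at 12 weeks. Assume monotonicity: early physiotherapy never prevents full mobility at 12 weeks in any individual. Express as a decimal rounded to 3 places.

Let p₁ = 0.827, p₀ = 0.264.
Under exogeneity and monotonicity, PS = (p₁ − p₀) / (1 − p₀).
PS = (0.827 − 0.264) / (1 − 0.264) = 0.563 / 0.736 ≈ 0.7649

PS ≈ 0.765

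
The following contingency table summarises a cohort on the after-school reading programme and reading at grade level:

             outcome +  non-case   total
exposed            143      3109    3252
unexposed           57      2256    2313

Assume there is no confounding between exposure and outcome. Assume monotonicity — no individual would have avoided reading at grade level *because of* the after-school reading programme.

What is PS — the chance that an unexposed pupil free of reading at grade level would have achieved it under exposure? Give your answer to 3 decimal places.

PS ≈ 0.020

p₁ = P(outcome | exposed) = 143/3252 = 0.043973
p₀ = P(outcome | unexposed) = 57/2313 = 0.024643
Under exogeneity and monotonicity, PS = (p₁ − p₀)/(1 − p₀).
PS = (0.043973 − 0.024643) / 0.97536 ≈ 0.0198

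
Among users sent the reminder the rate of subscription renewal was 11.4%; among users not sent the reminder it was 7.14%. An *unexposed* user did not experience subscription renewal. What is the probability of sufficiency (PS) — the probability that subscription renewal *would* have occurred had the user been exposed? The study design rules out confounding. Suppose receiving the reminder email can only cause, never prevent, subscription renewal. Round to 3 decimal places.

PS ≈ 0.046

p₁ = 0.114, p₀ = 0.0714.
Under exogeneity and monotonicity, PS = (p₁ − p₀) / (1 − p₀).
PS = (0.114 − 0.0714) / (1 − 0.0714) = 0.0426 / 0.9286 ≈ 0.0459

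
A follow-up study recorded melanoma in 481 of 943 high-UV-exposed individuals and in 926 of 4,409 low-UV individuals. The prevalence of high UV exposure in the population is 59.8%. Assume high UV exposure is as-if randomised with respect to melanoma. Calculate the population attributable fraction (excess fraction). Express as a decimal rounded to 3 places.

PAF ≈ 0.461

p₁ = P(outcome | exposed) = 481/943 = 0.51007
p₀ = P(outcome | unexposed) = 926/4409 = 0.21002
Overall risk P(Y=1) = π·p₁ + (1−π)·p₀ = 0.598×0.51007 + 0.402×0.21002 = 0.38945.
Under exogeneity, PAF = [P(Y=1) − p₀] / P(Y=1).
PAF = (0.38945 − 0.21002) / 0.38945 ≈ 0.4607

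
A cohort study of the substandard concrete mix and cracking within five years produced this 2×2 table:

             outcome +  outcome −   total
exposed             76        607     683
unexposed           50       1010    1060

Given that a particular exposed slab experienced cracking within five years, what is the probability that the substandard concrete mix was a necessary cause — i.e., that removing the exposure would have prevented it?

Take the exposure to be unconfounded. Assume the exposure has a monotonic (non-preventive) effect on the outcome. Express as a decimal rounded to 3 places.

p₁ = P(outcome | exposed) = 76/683 = 0.11127
p₀ = P(outcome | unexposed) = 50/1060 = 0.04717
Under exogeneity and monotonicity, PN = (p₁ − p₀)/p₁.
PN = (0.11127 − 0.04717) / 0.11127 ≈ 0.5761

PN ≈ 0.576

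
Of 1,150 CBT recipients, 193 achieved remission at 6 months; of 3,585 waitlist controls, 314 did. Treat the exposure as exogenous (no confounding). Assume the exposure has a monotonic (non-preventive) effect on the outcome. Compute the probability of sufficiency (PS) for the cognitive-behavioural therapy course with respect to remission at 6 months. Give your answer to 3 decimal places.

PS ≈ 0.088

p₁ = P(outcome | exposed) = 193/1150 = 0.16783
p₀ = P(outcome | unexposed) = 314/3585 = 0.087587
Under exogeneity and monotonicity, PS = (p₁ − p₀) / (1 − p₀).
PS = (0.16783 − 0.087587) / (1 − 0.087587) = 0.080239 / 0.91241 ≈ 0.0879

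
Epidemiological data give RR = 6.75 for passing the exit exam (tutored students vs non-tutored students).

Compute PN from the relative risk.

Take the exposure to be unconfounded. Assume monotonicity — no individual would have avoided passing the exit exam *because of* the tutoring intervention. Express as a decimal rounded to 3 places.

Under exogeneity and monotonicity, PN = (RR − 1) / RR = 1 − 1/RR.
PN = (6.75 − 1) / 6.75 = 5.75 / 6.75 ≈ 0.8519

PN ≈ 0.852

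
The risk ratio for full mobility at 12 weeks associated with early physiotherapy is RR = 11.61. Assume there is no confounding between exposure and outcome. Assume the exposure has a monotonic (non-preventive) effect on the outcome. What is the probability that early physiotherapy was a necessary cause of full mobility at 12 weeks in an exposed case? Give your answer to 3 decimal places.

Under exogeneity and monotonicity, PN = (RR − 1) / RR = 1 − 1/RR.
PN = (11.61 − 1) / 11.61 = 10.61 / 11.61 ≈ 0.9139

PN ≈ 0.914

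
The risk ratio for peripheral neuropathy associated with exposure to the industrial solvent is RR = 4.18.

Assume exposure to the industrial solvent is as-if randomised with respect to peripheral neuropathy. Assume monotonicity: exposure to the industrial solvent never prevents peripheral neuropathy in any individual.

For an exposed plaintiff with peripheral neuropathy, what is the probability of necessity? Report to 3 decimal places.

Under exogeneity and monotonicity, PN = (RR − 1) / RR = 1 − 1/RR.
PN = (4.18 − 1) / 4.18 = 3.18 / 4.18 ≈ 0.7608

PN ≈ 0.761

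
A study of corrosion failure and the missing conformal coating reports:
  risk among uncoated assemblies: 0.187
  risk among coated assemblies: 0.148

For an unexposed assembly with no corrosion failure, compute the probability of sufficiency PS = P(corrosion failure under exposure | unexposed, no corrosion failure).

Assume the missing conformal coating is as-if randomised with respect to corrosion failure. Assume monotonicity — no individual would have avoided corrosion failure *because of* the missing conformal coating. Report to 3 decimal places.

Let p₁ = 0.187, p₀ = 0.148.
Under exogeneity and monotonicity, PS = (p₁ − p₀) / (1 − p₀).
PS = (0.187 − 0.148) / (1 − 0.148) = 0.039 / 0.852 ≈ 0.0458

PS ≈ 0.046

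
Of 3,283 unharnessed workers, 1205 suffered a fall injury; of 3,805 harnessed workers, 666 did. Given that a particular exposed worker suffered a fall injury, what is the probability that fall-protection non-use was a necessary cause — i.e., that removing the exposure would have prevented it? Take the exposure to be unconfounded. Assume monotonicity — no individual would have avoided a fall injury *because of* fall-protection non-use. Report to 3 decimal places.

p₁ = P(outcome | exposed) = 1205/3283 = 0.36704
p₀ = P(outcome | unexposed) = 666/3805 = 0.17503
Under exogeneity and monotonicity, PN = (p₁ − p₀) / p₁.
PN = (0.36704 − 0.17503) / 0.36704 = 0.19201 / 0.36704 ≈ 0.5231

PN ≈ 0.523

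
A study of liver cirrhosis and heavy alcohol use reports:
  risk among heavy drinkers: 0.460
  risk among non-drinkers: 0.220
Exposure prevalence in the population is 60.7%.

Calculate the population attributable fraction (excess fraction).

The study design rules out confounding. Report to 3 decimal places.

PAF ≈ 0.398

Let p₁ = 0.46, p₀ = 0.22.
Overall risk P(Y=1) = π·p₁ + (1−π)·p₀ = 0.607×0.46 + 0.393×0.22 = 0.36568.
Under exogeneity, PAF = [P(Y=1) − p₀] / P(Y=1).
PAF = (0.36568 − 0.22) / 0.36568 ≈ 0.3984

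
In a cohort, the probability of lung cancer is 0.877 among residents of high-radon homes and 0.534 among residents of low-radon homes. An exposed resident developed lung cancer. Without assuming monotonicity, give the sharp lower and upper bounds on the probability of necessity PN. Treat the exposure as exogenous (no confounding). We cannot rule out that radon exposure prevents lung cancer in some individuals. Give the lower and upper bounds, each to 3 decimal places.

Let p₁ = 0.877, p₀ = 0.534.
Under exogeneity alone the bounds on PN are max{0,(p₁−p₀)/p₁} ≤ PN ≤ min{1,(1−p₀)/p₁}.
  lower = (p₁ − p₀)/p₁ = 0.343 / 0.877 ≈ 0.3911
  upper = min{1, (1 − p₀)/p₁} = 0.466 / 0.877 ≈ 0.5314

0.391 ≤ PN ≤ 0.531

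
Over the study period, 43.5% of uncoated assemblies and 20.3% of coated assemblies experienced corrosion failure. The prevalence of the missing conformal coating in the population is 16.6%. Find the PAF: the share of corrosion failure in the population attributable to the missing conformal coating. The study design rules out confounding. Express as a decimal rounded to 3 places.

PAF ≈ 0.159

p₁ = 0.435, p₀ = 0.203.
Overall risk P(Y=1) = π·p₁ + (1−π)·p₀ = 0.166×0.435 + 0.834×0.203 = 0.24151.
Under exogeneity, PAF = [P(Y=1) − p₀] / P(Y=1).
PAF = (0.24151 − 0.203) / 0.24151 ≈ 0.1595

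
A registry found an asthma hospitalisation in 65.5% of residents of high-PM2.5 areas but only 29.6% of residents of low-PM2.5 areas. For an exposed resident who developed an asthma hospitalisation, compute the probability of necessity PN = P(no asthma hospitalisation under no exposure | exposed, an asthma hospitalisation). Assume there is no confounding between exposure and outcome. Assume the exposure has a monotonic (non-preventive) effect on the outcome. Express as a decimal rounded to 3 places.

PN ≈ 0.548

p₁ = 0.655, p₀ = 0.296.
Under exogeneity and monotonicity, PN = (p₁ − p₀) / p₁.
PN = (0.655 − 0.296) / 0.655 = 0.359 / 0.655 ≈ 0.5481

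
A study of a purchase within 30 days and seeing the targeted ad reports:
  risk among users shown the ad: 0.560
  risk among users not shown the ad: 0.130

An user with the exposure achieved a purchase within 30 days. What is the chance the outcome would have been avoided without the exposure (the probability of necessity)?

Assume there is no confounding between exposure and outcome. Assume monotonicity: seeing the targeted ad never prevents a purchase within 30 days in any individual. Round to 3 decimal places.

Let p₁ = 0.56, p₀ = 0.13.
Under exogeneity and monotonicity, PN = (p₁ − p₀) / p₁.
PN = (0.56 − 0.13) / 0.56 = 0.43 / 0.56 ≈ 0.7679

PN ≈ 0.768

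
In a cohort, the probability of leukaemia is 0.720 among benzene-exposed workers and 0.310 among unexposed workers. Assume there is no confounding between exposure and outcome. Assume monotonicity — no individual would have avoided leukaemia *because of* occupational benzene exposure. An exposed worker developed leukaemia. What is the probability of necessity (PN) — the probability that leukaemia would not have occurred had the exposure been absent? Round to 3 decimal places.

PN ≈ 0.569

Let p₁ = 0.72, p₀ = 0.31.
Under exogeneity and monotonicity, PN = (p₁ − p₀) / p₁.
PN = (0.72 − 0.31) / 0.72 = 0.41 / 0.72 ≈ 0.5694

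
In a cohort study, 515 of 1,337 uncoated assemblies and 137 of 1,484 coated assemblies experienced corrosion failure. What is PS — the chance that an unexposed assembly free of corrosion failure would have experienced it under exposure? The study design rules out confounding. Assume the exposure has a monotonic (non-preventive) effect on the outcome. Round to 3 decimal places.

p₁ = P(outcome | exposed) = 515/1337 = 0.38519
p₀ = P(outcome | unexposed) = 137/1484 = 0.092318
Under exogeneity and monotonicity, PS = (p₁ − p₀) / (1 − p₀).
PS = (0.38519 − 0.092318) / (1 − 0.092318) = 0.29287 / 0.90768 ≈ 0.3227

PS ≈ 0.323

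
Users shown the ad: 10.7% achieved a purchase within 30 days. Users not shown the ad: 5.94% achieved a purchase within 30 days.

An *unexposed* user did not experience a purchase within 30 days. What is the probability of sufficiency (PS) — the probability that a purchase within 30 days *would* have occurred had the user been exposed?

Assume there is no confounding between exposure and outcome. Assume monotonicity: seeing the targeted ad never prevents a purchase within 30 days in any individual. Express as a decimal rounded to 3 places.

p₁ = 0.107, p₀ = 0.0594.
Under exogeneity and monotonicity, PS = (p₁ − p₀) / (1 − p₀).
PS = (0.107 − 0.0594) / (1 − 0.0594) = 0.0476 / 0.9406 ≈ 0.0506

PS ≈ 0.051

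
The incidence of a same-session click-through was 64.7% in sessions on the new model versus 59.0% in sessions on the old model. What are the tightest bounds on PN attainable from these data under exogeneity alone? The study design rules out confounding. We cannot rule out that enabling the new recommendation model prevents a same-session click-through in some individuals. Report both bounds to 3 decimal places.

p₁ = 0.647, p₀ = 0.59.
Under exogeneity alone the bounds on PN are max{0,(p₁−p₀)/p₁} ≤ PN ≤ min{1,(1−p₀)/p₁}.
  lower = (p₁ − p₀)/p₁ = 0.057 / 0.647 ≈ 0.0881
  upper = min{1, (1 − p₀)/p₁} = 0.41 / 0.647 ≈ 0.6337

0.088 ≤ PN ≤ 0.634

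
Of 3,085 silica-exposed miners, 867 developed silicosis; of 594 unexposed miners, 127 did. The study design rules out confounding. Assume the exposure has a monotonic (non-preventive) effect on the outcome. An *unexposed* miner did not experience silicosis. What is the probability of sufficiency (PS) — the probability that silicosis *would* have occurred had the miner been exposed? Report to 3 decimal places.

p₁ = P(outcome | exposed) = 867/3085 = 0.28104
p₀ = P(outcome | unexposed) = 127/594 = 0.2138
Under exogeneity and monotonicity, PS = (p₁ − p₀) / (1 − p₀).
PS = (0.28104 − 0.2138) / (1 − 0.2138) = 0.067233 / 0.7862 ≈ 0.0855

PS ≈ 0.086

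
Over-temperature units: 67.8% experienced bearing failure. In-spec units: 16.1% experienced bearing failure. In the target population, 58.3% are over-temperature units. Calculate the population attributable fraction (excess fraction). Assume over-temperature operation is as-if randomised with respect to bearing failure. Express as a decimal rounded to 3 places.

PAF ≈ 0.652

p₁ = 0.678, p₀ = 0.161.
Overall risk P(Y=1) = π·p₁ + (1−π)·p₀ = 0.583×0.678 + 0.417×0.161 = 0.46241.
Under exogeneity, PAF = [P(Y=1) − p₀] / P(Y=1).
PAF = (0.46241 − 0.161) / 0.46241 ≈ 0.6518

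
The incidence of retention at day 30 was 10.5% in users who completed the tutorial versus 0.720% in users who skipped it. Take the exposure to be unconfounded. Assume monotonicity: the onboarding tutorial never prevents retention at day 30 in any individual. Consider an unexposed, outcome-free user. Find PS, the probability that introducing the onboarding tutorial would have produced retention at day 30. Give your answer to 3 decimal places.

PS ≈ 0.099

p₁ = 0.105, p₀ = 0.0072.
Under exogeneity and monotonicity, PS = (p₁ − p₀) / (1 − p₀).
PS = (0.105 − 0.0072) / (1 − 0.0072) = 0.0978 / 0.9928 ≈ 0.0985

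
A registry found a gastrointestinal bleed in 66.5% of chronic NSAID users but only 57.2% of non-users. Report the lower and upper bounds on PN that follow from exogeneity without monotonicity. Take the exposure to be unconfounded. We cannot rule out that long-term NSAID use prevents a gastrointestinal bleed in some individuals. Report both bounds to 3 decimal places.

p₁ = 0.665, p₀ = 0.572.
Under exogeneity alone the bounds on PN are max{0,(p₁−p₀)/p₁} ≤ PN ≤ min{1,(1−p₀)/p₁}.
  lower = (p₁ − p₀)/p₁ = 0.093 / 0.665 ≈ 0.1398
  upper = min{1, (1 − p₀)/p₁} = 0.428 / 0.665 ≈ 0.6436

0.140 ≤ PN ≤ 0.644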